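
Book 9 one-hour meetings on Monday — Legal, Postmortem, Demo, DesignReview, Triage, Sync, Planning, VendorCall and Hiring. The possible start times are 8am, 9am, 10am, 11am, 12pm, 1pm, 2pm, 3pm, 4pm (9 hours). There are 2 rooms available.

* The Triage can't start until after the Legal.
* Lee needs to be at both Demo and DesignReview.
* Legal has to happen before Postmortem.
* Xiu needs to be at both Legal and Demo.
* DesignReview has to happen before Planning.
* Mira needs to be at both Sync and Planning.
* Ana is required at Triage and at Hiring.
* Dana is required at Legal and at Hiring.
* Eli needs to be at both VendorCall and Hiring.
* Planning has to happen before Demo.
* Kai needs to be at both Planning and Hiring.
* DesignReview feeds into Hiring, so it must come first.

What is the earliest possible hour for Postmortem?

9am

Precedence pushes Postmortem to at least 9am.
Postmortem at 9am is achievable: Legal in 8am, Postmortem in 9am, Hiring in 11am, VendorCall in 12pm, Triage in 10am, Demo in 10am, Planning in 9am, DesignReview in 8am, Sync in 11am.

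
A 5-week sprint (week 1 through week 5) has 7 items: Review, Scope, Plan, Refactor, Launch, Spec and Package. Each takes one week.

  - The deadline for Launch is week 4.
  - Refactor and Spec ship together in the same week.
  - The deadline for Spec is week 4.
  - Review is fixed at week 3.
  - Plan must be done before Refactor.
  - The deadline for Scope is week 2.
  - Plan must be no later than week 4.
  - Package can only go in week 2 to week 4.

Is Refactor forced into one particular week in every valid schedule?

No

Refactor can be week 2 (e.g. Plan -> week 1; Review -> week 3; Package -> week 2; Refactor -> week 2; Scope -> week 1; Launch -> week 1; Spec -> week 2) or week 3 (e.g. Package=week 2, Launch=week 1, Spec=week 3, Scope=week 1, Refactor=week 3, Plan=week 1, Review=week 3).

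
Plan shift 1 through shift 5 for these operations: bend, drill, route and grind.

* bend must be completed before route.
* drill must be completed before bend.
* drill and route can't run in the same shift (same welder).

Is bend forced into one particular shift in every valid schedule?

bend can be shift 2 (e.g. route in shift 3; grind in shift 1; bend in shift 2; drill in shift 1) or shift 3 (e.g. drill=shift 1, bend=shift 3, grind=shift 1, route=shift 4).

No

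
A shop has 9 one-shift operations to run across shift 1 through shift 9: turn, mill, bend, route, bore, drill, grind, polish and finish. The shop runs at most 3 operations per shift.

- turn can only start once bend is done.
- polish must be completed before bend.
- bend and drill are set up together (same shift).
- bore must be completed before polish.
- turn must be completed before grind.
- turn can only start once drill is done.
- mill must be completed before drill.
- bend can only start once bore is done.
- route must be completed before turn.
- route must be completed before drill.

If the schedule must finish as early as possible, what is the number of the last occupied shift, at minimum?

The precedence chain requires at least 5 distinct shifts.
With at most 3 per shift and 9 operations, at least 3 shifts are needed.
5 works (last occupied shift: shift 5): for example bend -> shift 3, grind -> shift 5, route -> shift 1, turn -> shift 4, mill -> shift 1, finish -> shift 2, drill -> shift 3, bore -> shift 1, polish -> shift 2.

shift 5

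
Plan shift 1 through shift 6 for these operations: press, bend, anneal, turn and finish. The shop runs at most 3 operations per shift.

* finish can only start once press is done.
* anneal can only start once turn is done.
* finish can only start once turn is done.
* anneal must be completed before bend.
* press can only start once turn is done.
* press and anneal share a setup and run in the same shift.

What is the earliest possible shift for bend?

shift 3

Precedence pushes bend to at least shift 3.
bend at shift 3 is achievable: turn=shift 1, press=shift 2, anneal=shift 2, finish=shift 3, bend=shift 3.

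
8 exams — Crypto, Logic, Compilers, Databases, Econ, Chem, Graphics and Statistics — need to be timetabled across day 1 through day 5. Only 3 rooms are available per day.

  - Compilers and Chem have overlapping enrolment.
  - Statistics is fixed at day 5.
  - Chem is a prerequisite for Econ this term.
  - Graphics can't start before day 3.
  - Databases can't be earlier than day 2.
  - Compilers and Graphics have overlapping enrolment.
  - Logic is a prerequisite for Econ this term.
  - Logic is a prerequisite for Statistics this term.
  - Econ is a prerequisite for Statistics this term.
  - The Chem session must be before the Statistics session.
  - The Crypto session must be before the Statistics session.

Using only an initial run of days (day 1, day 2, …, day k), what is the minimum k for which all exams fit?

The precedence chain requires at least 3 distinct days.
With at most 3 per day and 8 exams, at least 3 days are needed.
Statistics can't be placed before day 5, so the schedule must run through at least day 5.
5 works (last occupied day: day 5): for example Logic=day 1, Econ=day 2, Graphics=day 3, Statistics=day 5, Compilers=day 2, Databases=day 2, Chem=day 1, Crypto=day 1.

5 days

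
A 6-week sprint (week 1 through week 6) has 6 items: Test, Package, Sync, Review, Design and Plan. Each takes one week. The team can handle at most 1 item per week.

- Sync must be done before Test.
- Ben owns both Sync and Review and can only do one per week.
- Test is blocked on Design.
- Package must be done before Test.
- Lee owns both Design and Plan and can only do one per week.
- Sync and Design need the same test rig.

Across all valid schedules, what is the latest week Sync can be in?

week 5

Downstream work caps Sync at week 5.
Sync at week 5 is achievable: Design in week 2, Sync in week 5, Review in week 3, Package in week 1, Plan in week 4, Test in week 6.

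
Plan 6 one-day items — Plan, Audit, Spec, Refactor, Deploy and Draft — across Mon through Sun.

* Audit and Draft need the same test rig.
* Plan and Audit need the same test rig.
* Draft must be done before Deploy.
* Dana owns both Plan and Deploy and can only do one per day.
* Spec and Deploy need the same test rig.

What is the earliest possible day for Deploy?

Precedence pushes Deploy to at least Tue.
Deploy at Tue is achievable: Spec=Mon, Plan=Mon, Deploy=Tue, Draft=Mon, Audit=Tue, Refactor=Mon.

Tue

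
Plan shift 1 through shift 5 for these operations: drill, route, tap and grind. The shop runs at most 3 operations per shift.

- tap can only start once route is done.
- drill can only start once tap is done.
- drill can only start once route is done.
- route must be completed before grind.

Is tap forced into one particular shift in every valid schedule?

tap can be shift 2 (e.g. grind=shift 2, tap=shift 2, route=shift 1, drill=shift 3) or shift 3 (e.g. tap in shift 3, drill in shift 4, route in shift 1, grind in shift 2).

No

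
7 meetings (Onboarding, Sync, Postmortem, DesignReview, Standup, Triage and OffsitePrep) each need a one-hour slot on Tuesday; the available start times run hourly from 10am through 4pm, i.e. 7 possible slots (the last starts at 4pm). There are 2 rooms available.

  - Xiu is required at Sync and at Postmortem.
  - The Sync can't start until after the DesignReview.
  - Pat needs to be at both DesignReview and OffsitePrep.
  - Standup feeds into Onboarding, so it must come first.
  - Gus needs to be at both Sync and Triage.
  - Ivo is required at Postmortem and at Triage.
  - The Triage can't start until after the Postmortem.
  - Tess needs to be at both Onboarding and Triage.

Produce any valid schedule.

Standup=10am; DesignReview=10am; Sync=11am; Postmortem=12pm; OffsitePrep=12pm; Onboarding=11am; Triage=1pm

Checking: Standup(10am) before Onboarding(11am); Postmortem(12pm) before Triage(1pm); DesignReview(10am) before Sync(11am); Onboarding(11am) != Triage(1pm); Sync(11am) != Triage(1pm); Postmortem(12pm) != Triage(1pm); DesignReview(10am) != OffsitePrep(12pm); Sync(11am) != Postmortem(12pm); max 2 per slot (cap 2).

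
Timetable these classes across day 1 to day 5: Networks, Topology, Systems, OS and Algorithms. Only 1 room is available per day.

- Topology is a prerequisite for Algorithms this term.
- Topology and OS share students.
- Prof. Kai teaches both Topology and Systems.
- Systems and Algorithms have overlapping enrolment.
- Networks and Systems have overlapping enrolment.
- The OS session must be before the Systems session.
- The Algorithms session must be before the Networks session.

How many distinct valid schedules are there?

Splitting on Networks: it can be day 3 (1), day 4 (3), day 5 (6). Listing each branch's schedules as (Topology, Systems, OS, Algorithms) by day number:
Networks=day 3: (1,5,4,2) — 1.
Networks=day 4: (1,5,2,3) (1,5,3,2) (2,5,1,3) — 3.
Networks=day 5: (1,3,2,4) (1,4,2,3) (1,4,3,2) (2,3,1,4) (2,4,1,3) (3,2,1,4) — 6.
Summing: 1 + 3 + 6 = 10.

10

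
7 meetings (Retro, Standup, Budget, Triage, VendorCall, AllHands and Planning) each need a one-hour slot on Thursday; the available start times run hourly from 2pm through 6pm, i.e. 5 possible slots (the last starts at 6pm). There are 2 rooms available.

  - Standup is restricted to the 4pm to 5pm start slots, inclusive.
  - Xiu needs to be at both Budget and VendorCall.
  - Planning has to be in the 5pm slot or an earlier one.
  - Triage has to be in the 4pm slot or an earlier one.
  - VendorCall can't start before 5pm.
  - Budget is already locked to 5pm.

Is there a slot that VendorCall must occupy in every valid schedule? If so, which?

VendorCall's window is 5pm–6pm.
Budget is fixed at 5pm, and VendorCall can't share a slot with Budget.
So VendorCall must be 6pm.

6pm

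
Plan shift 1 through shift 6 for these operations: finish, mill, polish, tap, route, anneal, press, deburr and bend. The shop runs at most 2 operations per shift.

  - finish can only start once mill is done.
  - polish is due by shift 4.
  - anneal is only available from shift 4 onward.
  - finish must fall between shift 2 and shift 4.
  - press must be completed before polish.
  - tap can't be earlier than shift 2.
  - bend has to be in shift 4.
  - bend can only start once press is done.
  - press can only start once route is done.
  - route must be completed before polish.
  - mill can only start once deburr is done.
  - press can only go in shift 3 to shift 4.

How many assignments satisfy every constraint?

Splitting on tap: it can be shift 2 (2), shift 5 (4), shift 6 (4). Listing each branch's schedules as (finish, mill, polish, route, anneal, press, deburr, bend) by shift number:
tap=shift 2: (3,2,4,1,5,3,1,4) (3,2,4,1,6,3,1,4) — 2.
tap=shift 5: (3,2,4,1,5,3,1,4) (3,2,4,1,6,3,1,4) (3,2,4,2,5,3,1,4) (3,2,4,2,6,3,1,4) — 4.
tap=shift 6: (3,2,4,1,5,3,1,4) (3,2,4,1,6,3,1,4) (3,2,4,2,5,3,1,4) (3,2,4,2,6,3,1,4) — 4.
Summing: 2 + 4 + 4 = 10.

10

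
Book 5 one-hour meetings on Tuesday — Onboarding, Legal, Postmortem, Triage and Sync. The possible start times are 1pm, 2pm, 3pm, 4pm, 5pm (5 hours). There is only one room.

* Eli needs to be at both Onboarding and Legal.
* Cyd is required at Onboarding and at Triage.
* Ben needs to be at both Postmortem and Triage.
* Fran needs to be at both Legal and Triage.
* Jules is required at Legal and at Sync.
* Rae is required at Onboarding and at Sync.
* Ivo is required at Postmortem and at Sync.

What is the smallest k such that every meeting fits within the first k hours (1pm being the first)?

5

With at most 1 per hour and 5 meetings, at least 5 hours are needed.
5 works (last occupied hour: 5pm): for example Onboarding=1pm; Postmortem=3pm; Triage=4pm; Legal=2pm; Sync=5pm.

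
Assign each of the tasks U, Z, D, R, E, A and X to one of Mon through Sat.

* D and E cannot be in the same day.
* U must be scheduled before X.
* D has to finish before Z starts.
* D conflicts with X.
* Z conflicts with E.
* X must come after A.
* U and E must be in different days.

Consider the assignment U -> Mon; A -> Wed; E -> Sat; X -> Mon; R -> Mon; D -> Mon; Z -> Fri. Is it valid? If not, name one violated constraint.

D has to finish before Z starts — holds.
Z conflicts with E — holds.
U and E must be in different days — holds.
X must come after A — violated.
U must be scheduled before X — violated.
D and E cannot be in the same day — holds.
D conflicts with X — violated.

Invalid. D conflicts with X.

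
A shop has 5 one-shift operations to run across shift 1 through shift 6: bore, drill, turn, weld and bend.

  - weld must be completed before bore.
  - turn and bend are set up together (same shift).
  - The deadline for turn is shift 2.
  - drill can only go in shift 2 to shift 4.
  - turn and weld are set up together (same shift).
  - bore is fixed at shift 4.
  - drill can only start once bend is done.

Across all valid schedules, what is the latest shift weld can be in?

shift 2

Weld must be in the same shift as turn, which can't be after shift 2, so weld is at most shift 2.
weld at shift 2 is achievable: bend=shift 2, drill=shift 3, turn=shift 2, weld=shift 2, bore=shift 4.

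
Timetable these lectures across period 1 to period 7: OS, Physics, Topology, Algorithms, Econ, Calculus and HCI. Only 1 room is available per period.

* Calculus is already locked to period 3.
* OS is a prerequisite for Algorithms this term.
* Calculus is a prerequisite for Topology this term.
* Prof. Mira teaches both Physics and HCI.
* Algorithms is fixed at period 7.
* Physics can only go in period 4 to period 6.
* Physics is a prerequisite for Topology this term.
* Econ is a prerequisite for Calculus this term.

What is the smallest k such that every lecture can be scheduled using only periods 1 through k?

7

The precedence chain requires at least 3 distinct periods.
With at most 1 per period and 7 lectures, at least 7 periods are needed.
Algorithms can't be placed before period 7, so the schedule must run through at least period 7.
7 works (last occupied period: period 7): for example Topology in period 5; HCI in period 6; OS in period 1; Physics in period 4; Econ in period 2; Algorithms in period 7; Calculus in period 3.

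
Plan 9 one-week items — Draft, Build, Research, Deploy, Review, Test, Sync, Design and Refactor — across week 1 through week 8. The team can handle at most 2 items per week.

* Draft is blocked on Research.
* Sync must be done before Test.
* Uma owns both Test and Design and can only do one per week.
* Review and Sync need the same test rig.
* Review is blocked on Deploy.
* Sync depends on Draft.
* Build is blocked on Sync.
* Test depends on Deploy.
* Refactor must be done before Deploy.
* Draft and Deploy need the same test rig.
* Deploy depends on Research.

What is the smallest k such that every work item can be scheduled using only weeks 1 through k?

The precedence chain requires at least 4 distinct weeks.
With at most 2 per week and 9 work items, at least 5 weeks are needed.
5 works (last occupied week: week 5): for example Research=week 1; Design=week 2; Test=week 5; Build=week 5; Deploy=week 2; Review=week 3; Refactor=week 1; Draft=week 3; Sync=week 4.

5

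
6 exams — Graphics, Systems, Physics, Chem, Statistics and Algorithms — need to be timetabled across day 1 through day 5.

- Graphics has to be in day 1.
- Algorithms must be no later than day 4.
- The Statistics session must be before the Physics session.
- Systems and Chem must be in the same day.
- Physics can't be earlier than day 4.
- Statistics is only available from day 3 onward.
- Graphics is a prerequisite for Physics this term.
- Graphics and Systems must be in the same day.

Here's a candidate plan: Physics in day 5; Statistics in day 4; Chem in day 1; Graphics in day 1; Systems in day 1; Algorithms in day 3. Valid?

Valid

Graphics has to be in day 1 — holds.
Statistics is only available from day 3 onward — holds.
Systems and Chem must be in the same day — holds.
The Statistics session must be before the Physics session — holds.
Physics can't be earlier than day 4 — holds.
Algorithms must be no later than day 4 — holds.
Graphics and Systems must be in the same day — holds.
Graphics is a prerequisite for Physics this term — holds.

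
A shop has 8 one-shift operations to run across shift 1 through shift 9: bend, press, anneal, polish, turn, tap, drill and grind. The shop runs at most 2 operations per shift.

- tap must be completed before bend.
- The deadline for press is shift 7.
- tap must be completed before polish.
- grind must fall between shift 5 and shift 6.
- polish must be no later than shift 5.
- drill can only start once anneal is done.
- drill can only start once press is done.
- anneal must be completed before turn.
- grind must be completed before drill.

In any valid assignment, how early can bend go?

shift 2

Precedence pushes bend to at least shift 2.
bend at shift 2 is achievable: tap -> shift 1, polish -> shift 2, grind -> shift 5, anneal -> shift 3, drill -> shift 6, press -> shift 1, bend -> shift 2, turn -> shift 4.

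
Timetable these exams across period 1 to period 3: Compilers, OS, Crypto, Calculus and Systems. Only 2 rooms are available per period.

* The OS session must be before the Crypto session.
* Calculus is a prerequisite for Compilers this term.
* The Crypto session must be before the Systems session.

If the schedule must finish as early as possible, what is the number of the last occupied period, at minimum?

3

The precedence chain requires at least 3 distinct periods.
With at most 2 per period and 5 exams, at least 3 periods are needed.
3 works (last occupied period: period 3): for example Calculus -> period 1, Crypto -> period 2, OS -> period 1, Compilers -> period 2, Systems -> period 3.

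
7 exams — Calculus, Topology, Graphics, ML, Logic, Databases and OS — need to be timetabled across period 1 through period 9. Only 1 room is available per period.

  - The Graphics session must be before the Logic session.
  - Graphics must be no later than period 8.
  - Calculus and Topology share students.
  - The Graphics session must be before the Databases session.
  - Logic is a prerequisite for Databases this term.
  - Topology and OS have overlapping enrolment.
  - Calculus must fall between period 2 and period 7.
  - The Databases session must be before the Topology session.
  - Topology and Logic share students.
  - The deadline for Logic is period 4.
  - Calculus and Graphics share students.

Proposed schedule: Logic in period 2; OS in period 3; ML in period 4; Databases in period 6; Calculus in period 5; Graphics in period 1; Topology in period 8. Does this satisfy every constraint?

Only 1 room is available per period — holds.
The Graphics session must be before the Databases session — holds.
The Databases session must be before the Topology session — holds.
Calculus must fall between period 2 and period 7 — holds.
Graphics must be no later than period 8 — holds.
Topology and OS have overlapping enrolment — holds.
Logic is a prerequisite for Databases this term — holds.
Calculus and Graphics share students — holds.
Topology and Logic share students — holds.
Calculus and Topology share students — holds.
The deadline for Logic is period 4 — holds.
The Graphics session must be before the Logic session — holds.

Yes, all constraints hold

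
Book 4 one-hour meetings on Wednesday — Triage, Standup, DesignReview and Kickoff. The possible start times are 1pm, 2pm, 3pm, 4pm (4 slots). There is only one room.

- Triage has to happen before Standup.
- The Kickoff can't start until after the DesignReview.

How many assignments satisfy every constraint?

Splitting on Triage: it can be 1pm (3), 2pm (2), 3pm (1). Listing each branch's schedules as (Standup, DesignReview, Kickoff):
Triage=1pm: (2pm,3pm,4pm) (3pm,2pm,4pm) (4pm,2pm,3pm) — 3.
Triage=2pm: (3pm,1pm,4pm) (4pm,1pm,3pm) — 2.
Triage=3pm: (4pm,1pm,2pm) — 1.
Summing: 3 + 2 + 1 = 6.

6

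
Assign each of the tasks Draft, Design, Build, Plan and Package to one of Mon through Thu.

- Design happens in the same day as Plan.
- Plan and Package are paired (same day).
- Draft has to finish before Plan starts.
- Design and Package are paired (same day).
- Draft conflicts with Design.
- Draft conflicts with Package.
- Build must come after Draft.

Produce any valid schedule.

Plan=Tue; Build=Tue; Package=Tue; Design=Tue; Draft=Mon

Checking: Draft(Mon) before Build(Tue); Draft(Mon) before Plan(Tue); Draft(Mon) != Package(Tue); Draft(Mon) != Design(Tue); Plan = Package = Tue; Design = Plan = Tue; Design = Package = Tue.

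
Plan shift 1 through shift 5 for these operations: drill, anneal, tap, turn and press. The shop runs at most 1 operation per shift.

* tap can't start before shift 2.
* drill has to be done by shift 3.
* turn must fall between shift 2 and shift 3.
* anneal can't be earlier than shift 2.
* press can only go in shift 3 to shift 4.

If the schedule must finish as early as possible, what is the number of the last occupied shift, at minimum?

With at most 1 per shift and 5 operations, at least 5 shifts are needed.
press can't be placed before shift 3, so the schedule must run through at least shift 3.
5 works (last occupied shift: shift 5): for example press=shift 3, turn=shift 2, drill=shift 1, anneal=shift 4, tap=shift 5.

5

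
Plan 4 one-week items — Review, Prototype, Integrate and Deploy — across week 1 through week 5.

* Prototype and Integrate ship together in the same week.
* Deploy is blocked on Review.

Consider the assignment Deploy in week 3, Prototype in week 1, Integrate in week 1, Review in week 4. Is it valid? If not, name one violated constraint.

Deploy is blocked on Review — violated.
Prototype and Integrate ship together in the same week — holds.

Invalid. Deploy is blocked on Review.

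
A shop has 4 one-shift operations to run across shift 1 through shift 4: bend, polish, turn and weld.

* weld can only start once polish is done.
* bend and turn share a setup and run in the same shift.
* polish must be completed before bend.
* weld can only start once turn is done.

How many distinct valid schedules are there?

4

Enumerating: polish in shift 1; bend in shift 2; weld in shift 3; turn in shift 2 | weld=shift 4; turn=shift 2; polish=shift 1; bend=shift 2 | weld in shift 4, polish in shift 1, bend in shift 3, turn in shift 3 | turn in shift 3; polish in shift 2; weld in shift 4; bend in shift 3.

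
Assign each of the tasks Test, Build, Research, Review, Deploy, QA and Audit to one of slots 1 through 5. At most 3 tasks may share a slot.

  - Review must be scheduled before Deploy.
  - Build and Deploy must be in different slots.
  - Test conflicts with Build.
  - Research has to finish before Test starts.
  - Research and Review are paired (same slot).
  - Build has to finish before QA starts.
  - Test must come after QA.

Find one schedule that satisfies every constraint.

Research in 1; Build in 1; Test in 3; Audit in 2; QA in 2; Review in 1; Deploy in 2

Checking: Build(1) before QA(2); Research(1) before Test(3); QA(2) before Test(3); Review(1) before Deploy(2); Build(1) != Deploy(2); Test(3) != Build(1); Research = Review = 1; max 3 per slot (cap 3).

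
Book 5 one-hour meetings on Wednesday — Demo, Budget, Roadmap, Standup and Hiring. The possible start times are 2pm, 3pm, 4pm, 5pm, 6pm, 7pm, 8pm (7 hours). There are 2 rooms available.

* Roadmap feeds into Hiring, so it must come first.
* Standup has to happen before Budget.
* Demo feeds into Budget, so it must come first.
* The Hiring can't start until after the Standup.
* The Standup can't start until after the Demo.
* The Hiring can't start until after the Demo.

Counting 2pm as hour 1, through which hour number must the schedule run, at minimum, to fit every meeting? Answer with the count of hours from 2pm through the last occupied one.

3

The precedence chain requires at least 3 distinct hours.
With at most 2 per hour and 5 meetings, at least 3 hours are needed.
3 works (last occupied hour: 4pm): for example Demo -> 2pm, Roadmap -> 2pm, Hiring -> 4pm, Budget -> 4pm, Standup -> 3pm.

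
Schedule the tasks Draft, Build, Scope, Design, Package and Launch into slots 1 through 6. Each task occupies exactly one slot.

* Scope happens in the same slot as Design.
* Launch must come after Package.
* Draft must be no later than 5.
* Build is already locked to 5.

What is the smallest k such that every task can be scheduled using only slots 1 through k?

The precedence chain requires at least 2 distinct slots.
Build can't be placed before 5, so the schedule must run through at least slot 5.
5 works (last occupied slot: 5): for example Build=5, Design=1, Scope=1, Package=1, Draft=1, Launch=2.

5 slots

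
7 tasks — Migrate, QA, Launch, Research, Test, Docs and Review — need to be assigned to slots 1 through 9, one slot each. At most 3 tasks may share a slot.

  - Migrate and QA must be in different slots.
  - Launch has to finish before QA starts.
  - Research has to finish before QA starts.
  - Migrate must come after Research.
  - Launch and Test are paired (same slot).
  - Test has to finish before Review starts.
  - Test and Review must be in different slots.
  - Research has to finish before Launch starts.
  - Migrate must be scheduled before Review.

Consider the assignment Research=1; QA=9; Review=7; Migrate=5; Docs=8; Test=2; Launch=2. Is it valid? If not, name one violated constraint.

Yes

Migrate and QA must be in different slots — holds.
At most 3 tasks may share a slot — holds.
Launch has to finish before QA starts — holds.
Test and Review must be in different slots — holds.
Launch and Test are paired (same slot) — holds.
Research has to finish before QA starts — holds.
Test has to finish before Review starts — holds.
Migrate must be scheduled before Review — holds.
Research has to finish before Launch starts — holds.
Migrate must come after Research — holds.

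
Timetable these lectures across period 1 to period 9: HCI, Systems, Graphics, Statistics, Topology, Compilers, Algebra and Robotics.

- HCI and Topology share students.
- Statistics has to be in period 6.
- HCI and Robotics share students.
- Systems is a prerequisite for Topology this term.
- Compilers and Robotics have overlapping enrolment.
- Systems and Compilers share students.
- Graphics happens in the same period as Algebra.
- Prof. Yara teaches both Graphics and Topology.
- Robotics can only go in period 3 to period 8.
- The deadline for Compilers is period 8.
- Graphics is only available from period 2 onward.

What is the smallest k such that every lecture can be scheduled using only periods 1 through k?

6 periods

The precedence chain requires at least 2 distinct periods.
Statistics can't be placed before period 6, so the schedule must run through at least period 6.
6 works (last occupied period: period 6): for example Graphics -> period 2, Systems -> period 1, Topology -> period 3, HCI -> period 1, Robotics -> period 3, Compilers -> period 2, Statistics -> period 6, Algebra -> period 2.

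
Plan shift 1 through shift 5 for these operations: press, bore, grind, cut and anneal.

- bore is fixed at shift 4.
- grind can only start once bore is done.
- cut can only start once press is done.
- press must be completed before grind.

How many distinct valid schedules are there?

50

Splitting on press: it can be shift 1 (20), shift 2 (15), shift 3 (10), shift 4 (5). Listing each branch's schedules as (bore, grind, cut, anneal) by shift number:
press=shift 1: (4,5,2,1) (4,5,2,2) (4,5,2,3) (4,5,2,4) (4,5,2,5) (4,5,3,1) (4,5,3,2) (4,5,3,3) (4,5,3,4) (4,5,3,5) (4,5,4,1) (4,5,4,2) (4,5,4,3) (4,5,4,4) (4,5,4,5) (4,5,5,1) (4,5,5,2) (4,5,5,3) (4,5,5,4) (4,5,5,5) — 20.
press=shift 2: (4,5,3,1) (4,5,3,2) (4,5,3,3) (4,5,3,4) (4,5,3,5) (4,5,4,1) (4,5,4,2) (4,5,4,3) (4,5,4,4) (4,5,4,5) (4,5,5,1) (4,5,5,2) (4,5,5,3) (4,5,5,4) (4,5,5,5) — 15.
press=shift 3: (4,5,4,1) (4,5,4,2) (4,5,4,3) (4,5,4,4) (4,5,4,5) (4,5,5,1) (4,5,5,2) (4,5,5,3) (4,5,5,4) (4,5,5,5) — 10.
press=shift 4: (4,5,5,1) (4,5,5,2) (4,5,5,3) (4,5,5,4) (4,5,5,5) — 5.
Summing: 20 + 15 + 10 + 5 = 50.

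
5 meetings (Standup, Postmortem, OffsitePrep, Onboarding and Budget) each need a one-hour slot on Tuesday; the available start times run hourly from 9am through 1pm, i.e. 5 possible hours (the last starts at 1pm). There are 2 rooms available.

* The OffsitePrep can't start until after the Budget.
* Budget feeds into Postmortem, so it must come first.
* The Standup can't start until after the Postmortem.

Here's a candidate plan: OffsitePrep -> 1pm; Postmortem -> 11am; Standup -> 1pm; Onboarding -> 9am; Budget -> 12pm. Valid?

No — it violates: Budget feeds into Postmortem, so it must come first

Budget feeds into Postmortem, so it must come first — violated.
The Standup can't start until after the Postmortem — holds.
There are 2 rooms available — holds.
The OffsitePrep can't start until after the Budget — holds.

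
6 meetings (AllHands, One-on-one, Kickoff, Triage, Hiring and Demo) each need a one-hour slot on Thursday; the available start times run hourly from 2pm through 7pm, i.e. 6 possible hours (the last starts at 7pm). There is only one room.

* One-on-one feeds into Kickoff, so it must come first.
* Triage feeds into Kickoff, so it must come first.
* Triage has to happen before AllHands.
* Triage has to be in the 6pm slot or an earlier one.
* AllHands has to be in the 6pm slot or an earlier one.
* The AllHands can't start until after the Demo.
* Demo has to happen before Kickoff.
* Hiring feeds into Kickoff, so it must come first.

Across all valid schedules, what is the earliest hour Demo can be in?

2pm

Downstream work caps Demo at 5pm.
Demo at 2pm is achievable: Demo=2pm, Hiring=6pm, One-on-one=5pm, AllHands=4pm, Kickoff=7pm, Triage=3pm.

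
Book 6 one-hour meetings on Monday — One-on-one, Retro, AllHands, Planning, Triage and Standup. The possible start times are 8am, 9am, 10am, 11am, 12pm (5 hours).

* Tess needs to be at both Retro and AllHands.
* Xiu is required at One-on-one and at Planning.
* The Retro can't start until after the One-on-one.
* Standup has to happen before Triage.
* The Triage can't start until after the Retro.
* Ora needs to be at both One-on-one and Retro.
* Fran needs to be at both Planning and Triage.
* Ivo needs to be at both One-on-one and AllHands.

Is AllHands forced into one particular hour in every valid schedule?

No

AllHands can be 8am (e.g. One-on-one -> 9am; AllHands -> 8am; Standup -> 8am; Triage -> 11am; Retro -> 10am; Planning -> 8am) or 9am (e.g. Retro -> 10am; One-on-one -> 8am; Triage -> 11am; Planning -> 9am; AllHands -> 9am; Standup -> 8am).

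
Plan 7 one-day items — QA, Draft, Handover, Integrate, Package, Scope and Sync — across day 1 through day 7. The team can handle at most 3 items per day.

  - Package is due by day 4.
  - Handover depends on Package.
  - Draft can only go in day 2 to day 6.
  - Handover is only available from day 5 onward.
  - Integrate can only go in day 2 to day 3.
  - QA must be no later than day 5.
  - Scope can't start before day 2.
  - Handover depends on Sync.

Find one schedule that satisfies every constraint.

Draft=day 2; QA=day 1; Package=day 1; Integrate=day 2; Handover=day 5; Scope=day 2; Sync=day 1

Checking: Sync(day 1) before Handover(day 5); Package(day 1) before Handover(day 5); QA=day 1 in [day 1,day 5]; Handover=day 5 in [day 5,day 7]; Integrate=day 2 in [day 2,day 3]; Scope=day 2 in [day 2,day 7]; Draft=day 2 in [day 2,day 6]; Package=day 1 in [day 1,day 4]; max 3 per day (cap 3).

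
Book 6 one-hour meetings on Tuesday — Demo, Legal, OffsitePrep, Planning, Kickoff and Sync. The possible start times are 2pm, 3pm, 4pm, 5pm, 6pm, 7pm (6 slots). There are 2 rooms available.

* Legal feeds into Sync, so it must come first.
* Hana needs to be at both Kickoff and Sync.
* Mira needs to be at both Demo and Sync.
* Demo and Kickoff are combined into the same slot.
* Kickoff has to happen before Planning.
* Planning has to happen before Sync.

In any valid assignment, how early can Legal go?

Downstream work caps Legal at 6pm.
Legal at 2pm is achievable: Sync -> 5pm, Demo -> 3pm, OffsitePrep -> 2pm, Legal -> 2pm, Kickoff -> 3pm, Planning -> 4pm.

2pm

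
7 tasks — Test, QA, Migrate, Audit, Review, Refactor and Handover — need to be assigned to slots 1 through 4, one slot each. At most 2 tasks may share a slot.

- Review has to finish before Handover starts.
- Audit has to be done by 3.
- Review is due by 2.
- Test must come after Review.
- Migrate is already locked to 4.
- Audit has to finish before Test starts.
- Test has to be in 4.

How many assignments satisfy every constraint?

Splitting on QA: it can be 1 (12), 2 (12), 3 (12). Listing each branch's schedules as (Test, Migrate, Audit, Review, Refactor, Handover):
QA=1: (4,4,1,2,2,3) (4,4,1,2,3,3) (4,4,2,1,2,3) (4,4,2,1,3,2) (4,4,2,1,3,3) (4,4,2,2,1,3) (4,4,2,2,3,3) (4,4,3,1,2,2) (4,4,3,1,2,3) (4,4,3,1,3,2) (4,4,3,2,1,3) (4,4,3,2,2,3) — 12.
QA=2: (4,4,1,1,2,3) (4,4,1,1,3,2) (4,4,1,1,3,3) (4,4,1,2,1,3) (4,4,1,2,3,3) (4,4,2,1,1,3) (4,4,2,1,3,3) (4,4,3,1,1,2) (4,4,3,1,1,3) (4,4,3,1,2,3) (4,4,3,1,3,2) (4,4,3,2,1,3) — 12.
QA=3: (4,4,1,1,2,2) (4,4,1,1,2,3) (4,4,1,1,3,2) (4,4,1,2,1,3) (4,4,1,2,2,3) (4,4,2,1,1,2) (4,4,2,1,1,3) (4,4,2,1,2,3) (4,4,2,1,3,2) (4,4,2,2,1,3) (4,4,3,1,1,2) (4,4,3,1,2,2) — 12.
Summing: 12 + 12 + 12 = 36.

36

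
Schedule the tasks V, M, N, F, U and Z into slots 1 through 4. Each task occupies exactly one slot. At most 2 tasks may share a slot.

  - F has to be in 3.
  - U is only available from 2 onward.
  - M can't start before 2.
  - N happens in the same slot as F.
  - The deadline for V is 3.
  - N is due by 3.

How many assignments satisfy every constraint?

Splitting on V: it can be 1 (10), 2 (6). Listing each branch's schedules as (M, N, F, U, Z):
V=1: (2,3,3,2,1) (2,3,3,2,4) (2,3,3,4,1) (2,3,3,4,2) (2,3,3,4,4) (4,3,3,2,1) (4,3,3,2,2) (4,3,3,2,4) (4,3,3,4,1) (4,3,3,4,2) — 10.
V=2: (2,3,3,4,1) (2,3,3,4,4) (4,3,3,2,1) (4,3,3,2,4) (4,3,3,4,1) (4,3,3,4,2) — 6.
Summing: 10 + 6 = 16.

16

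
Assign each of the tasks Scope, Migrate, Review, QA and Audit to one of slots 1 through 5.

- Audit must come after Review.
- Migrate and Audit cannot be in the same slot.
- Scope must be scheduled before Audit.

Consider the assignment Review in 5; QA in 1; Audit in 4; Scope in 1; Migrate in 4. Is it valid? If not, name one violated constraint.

Invalid. Audit must come after Review.

Scope must be scheduled before Audit — holds.
Migrate and Audit cannot be in the same slot — violated.
Audit must come after Review — violated.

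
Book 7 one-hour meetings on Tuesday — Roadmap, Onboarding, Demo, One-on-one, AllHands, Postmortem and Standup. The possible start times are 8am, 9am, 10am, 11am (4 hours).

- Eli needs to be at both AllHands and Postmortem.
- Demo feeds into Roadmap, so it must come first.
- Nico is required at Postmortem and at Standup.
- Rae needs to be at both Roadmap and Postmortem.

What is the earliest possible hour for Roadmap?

9am

Precedence pushes Roadmap to at least 9am.
Roadmap at 9am is achievable: Roadmap in 9am, Onboarding in 8am, Postmortem in 10am, One-on-one in 8am, Standup in 8am, AllHands in 8am, Demo in 8am.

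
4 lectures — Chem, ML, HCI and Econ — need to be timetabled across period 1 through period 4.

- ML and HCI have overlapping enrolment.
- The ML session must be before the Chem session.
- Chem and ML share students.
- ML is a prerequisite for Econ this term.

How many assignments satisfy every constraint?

Splitting on Chem: it can be period 2 (9), period 3 (15), period 4 (18). Listing each branch's schedules as (ML, HCI, Econ) by period number:
Chem=period 2: (1,2,2) (1,2,3) (1,2,4) (1,3,2) (1,3,3) (1,3,4) (1,4,2) (1,4,3) (1,4,4) — 9.
Chem=period 3: (1,2,2) (1,2,3) (1,2,4) (1,3,2) (1,3,3) (1,3,4) (1,4,2) (1,4,3) (1,4,4) (2,1,3) (2,1,4) (2,3,3) (2,3,4) (2,4,3) (2,4,4) — 15.
Chem=period 4: (1,2,2) (1,2,3) (1,2,4) (1,3,2) (1,3,3) (1,3,4) (1,4,2) (1,4,3) (1,4,4) (2,1,3) (2,1,4) (2,3,3) (2,3,4) (2,4,3) (2,4,4) (3,1,4) (3,2,4) (3,4,4) — 18.
Summing: 9 + 15 + 18 = 42.

42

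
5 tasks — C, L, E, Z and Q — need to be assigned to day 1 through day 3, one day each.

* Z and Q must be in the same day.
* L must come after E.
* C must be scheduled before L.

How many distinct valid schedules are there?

Splitting on C: it can be day 1 (9), day 2 (6). Listing each branch's schedules as (L, E, Z, Q) by day number:
C=day 1: (2,1,1,1) (2,1,2,2) (2,1,3,3) (3,1,1,1) (3,1,2,2) (3,1,3,3) (3,2,1,1) (3,2,2,2) (3,2,3,3) — 9.
C=day 2: (3,1,1,1) (3,1,2,2) (3,1,3,3) (3,2,1,1) (3,2,2,2) (3,2,3,3) — 6.
Summing: 9 + 6 = 15.

15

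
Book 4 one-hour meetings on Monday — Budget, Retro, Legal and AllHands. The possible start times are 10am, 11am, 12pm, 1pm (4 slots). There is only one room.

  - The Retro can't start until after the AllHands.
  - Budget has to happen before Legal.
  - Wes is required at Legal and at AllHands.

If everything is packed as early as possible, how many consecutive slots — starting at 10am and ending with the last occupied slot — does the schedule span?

The precedence chain requires at least 2 distinct slots.
With at most 1 per slot and 4 meetings, at least 4 slots are needed.
4 works (last occupied slot: 1pm): for example Retro -> 12pm; Budget -> 10am; AllHands -> 11am; Legal -> 1pm.

4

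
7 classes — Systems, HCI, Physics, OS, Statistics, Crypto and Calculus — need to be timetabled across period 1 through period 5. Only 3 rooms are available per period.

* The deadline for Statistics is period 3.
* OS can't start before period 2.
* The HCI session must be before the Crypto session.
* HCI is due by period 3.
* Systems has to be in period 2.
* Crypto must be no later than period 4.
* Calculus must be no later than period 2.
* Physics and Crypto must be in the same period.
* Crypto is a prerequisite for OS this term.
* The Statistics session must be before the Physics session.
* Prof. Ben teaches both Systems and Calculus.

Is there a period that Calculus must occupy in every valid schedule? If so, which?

period 1

Calculus's window is period 1–period 2.
Systems is fixed at period 2, and Calculus can't share a period with Systems.
So Calculus must be period 1.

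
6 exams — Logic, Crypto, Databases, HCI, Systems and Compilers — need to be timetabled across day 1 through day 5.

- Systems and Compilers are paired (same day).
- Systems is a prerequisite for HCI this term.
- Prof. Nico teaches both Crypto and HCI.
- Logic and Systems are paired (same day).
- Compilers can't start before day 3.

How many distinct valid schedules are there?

Splitting on Logic: it can be day 3 (40), day 4 (20). Listing each branch's schedules as (Crypto, Databases, HCI, Systems, Compilers) by day number:
Logic=day 3: (1,1,4,3,3) (1,1,5,3,3) (1,2,4,3,3) (1,2,5,3,3) (1,3,4,3,3) (1,3,5,3,3) (1,4,4,3,3) (1,4,5,3,3) (1,5,4,3,3) (1,5,5,3,3) (2,1,4,3,3) (2,1,5,3,3) (2,2,4,3,3) (2,2,5,3,3) (2,3,4,3,3) (2,3,5,3,3) (2,4,4,3,3) (2,4,5,3,3) (2,5,4,3,3) (2,5,5,3,3) (3,1,4,3,3) (3,1,5,3,3) (3,2,4,3,3) (3,2,5,3,3) (3,3,4,3,3) (3,3,5,3,3) (3,4,4,3,3) (3,4,5,3,3) (3,5,4,3,3) (3,5,5,3,3) (4,1,5,3,3) (4,2,5,3,3) (4,3,5,3,3) (4,4,5,3,3) (4,5,5,3,3) (5,1,4,3,3) (5,2,4,3,3) (5,3,4,3,3) (5,4,4,3,3) (5,5,4,3,3) — 40.
Logic=day 4: (1,1,5,4,4) (1,2,5,4,4) (1,3,5,4,4) (1,4,5,4,4) (1,5,5,4,4) (2,1,5,4,4) (2,2,5,4,4) (2,3,5,4,4) (2,4,5,4,4) (2,5,5,4,4) (3,1,5,4,4) (3,2,5,4,4) (3,3,5,4,4) (3,4,5,4,4) (3,5,5,4,4) (4,1,5,4,4) (4,2,5,4,4) (4,3,5,4,4) (4,4,5,4,4) (4,5,5,4,4) — 20.
Summing: 40 + 20 = 60.

60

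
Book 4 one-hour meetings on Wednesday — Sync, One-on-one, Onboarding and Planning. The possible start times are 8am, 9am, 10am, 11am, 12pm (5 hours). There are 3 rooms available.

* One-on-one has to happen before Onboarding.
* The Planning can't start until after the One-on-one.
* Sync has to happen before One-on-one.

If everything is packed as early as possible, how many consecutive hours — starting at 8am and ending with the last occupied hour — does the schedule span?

3

The precedence chain requires at least 3 distinct hours.
With at most 3 per hour and 4 meetings, at least 2 hours are needed.
3 works (last occupied hour: 10am): for example Sync=8am, One-on-one=9am, Planning=10am, Onboarding=10am.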